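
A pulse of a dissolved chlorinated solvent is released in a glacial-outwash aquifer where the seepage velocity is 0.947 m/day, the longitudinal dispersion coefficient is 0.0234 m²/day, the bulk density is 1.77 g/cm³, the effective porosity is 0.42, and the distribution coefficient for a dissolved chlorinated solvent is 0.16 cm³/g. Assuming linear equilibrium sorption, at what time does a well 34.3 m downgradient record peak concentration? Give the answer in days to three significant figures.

60.6 days

Retardation factor R = 1 + ρ_b·K_d/n = 1 + 1.77 × 0.16/0.42 = 1.674.
Sorption retards both mechanisms: v_R = v/R = 0.5657 m/day, D_R = D/R = 0.01398 m²/day.
Peak time from v_R²t² + 2D_R t − x² = 0: t = (√(D_R² + v_R²x²) − D_R)/v_R².
√(D_R² + v_R²x²) = √(0.01398² + 0.5657² × 34.3²) = 19.40; v_R² = 0.3200.
t = (19.40 − 0.01398)/0.3200 = 60.6 days.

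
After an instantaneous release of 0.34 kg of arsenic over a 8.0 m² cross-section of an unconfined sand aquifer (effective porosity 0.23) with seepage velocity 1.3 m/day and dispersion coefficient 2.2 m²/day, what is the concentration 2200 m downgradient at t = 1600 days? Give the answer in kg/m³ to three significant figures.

0.000316 kg/m³

For an instantaneous plane source, C(x,t) = M/(n_e·A·√(4πDt)) · exp(−(x−vt)²/(4Dt)), with n_e·A the pore (flow) area.
Plume center vt = 1.3 × 1600 = 2080 m, so the well at 2200 m is 120 m downgradient of the peak.
√(4πDt) = 210.3 m, giving peak height M/(n_e·A·√(4πDt)) = 0.34/(0.23 × 8.0 × 210.3) = 0.0008787 kg/m³.
(x−vt)²/(4Dt) = (120)²/(4 × 2.2 × 1600) = 1.023; exp(−1.023) = 0.3595.
C = 0.0008787 × 0.3595 = 0.000316 kg/m³.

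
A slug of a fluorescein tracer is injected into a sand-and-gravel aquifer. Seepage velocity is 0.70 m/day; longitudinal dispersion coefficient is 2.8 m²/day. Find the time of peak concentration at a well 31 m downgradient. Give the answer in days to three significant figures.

38.9 days

For the 1D instantaneous-source solution, setting ∂C/∂t = 0 at fixed x gives v²t² + 2Dt − x² = 0, so t = (√(D² + v²x²) − D)/v².
√(D² + v²x²) = √(2.8² + 0.70² × 31²) = 21.88; v² = 0.49.
t = (21.88 − 2.8)/0.49 = 38.9 days (vs. the pure-advection estimate x/v = 44.3 d).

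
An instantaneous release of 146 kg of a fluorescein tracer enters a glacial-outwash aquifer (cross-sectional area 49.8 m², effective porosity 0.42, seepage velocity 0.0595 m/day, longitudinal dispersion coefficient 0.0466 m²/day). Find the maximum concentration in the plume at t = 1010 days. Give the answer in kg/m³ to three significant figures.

0.287 kg/m³

The peak of an instantaneous 1D plume sits at x = vt; there the Gaussian factor is 1 and C_max = M/(n_e·A·√(4πDt)), where n_e·A is the pore area the mass is dissolved in.
√(4πDt) = √(4π × 0.0466 × 1010) = 24.32 m, so C_max = 146/(0.42 × 49.8 × 24.32) = 0.287 kg/m³.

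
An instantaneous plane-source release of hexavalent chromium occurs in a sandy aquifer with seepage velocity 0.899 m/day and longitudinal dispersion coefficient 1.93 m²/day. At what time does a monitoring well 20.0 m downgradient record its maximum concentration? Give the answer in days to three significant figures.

20.0 days

For the 1D instantaneous-source solution, setting ∂C/∂t = 0 at fixed x gives v²t² + 2Dt − x² = 0, so t = (√(D² + v²x²) − D)/v².
√(D² + v²x²) = √(1.93² + 0.899² × 20.0²) = 18.08; v² = 0.808201.
t = (18.08 − 1.93)/0.808201 = 20.0 days (vs. the pure-advection estimate x/v = 22.2 d).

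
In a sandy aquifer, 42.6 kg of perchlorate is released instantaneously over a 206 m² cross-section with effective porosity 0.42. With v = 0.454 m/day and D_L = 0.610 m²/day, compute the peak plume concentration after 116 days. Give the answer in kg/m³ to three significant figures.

The peak of an instantaneous 1D plume sits at x = vt; there the Gaussian factor is 1 and C_max = M/(n_e·A·√(4πDt)), where n_e·A is the pore area the mass is dissolved in.
√(4πDt) = √(4π × 0.610 × 116) = 29.82 m, so C_max = 42.6/(0.42 × 206 × 29.82) = 0.0165 kg/m³.

0.0165 kg/m³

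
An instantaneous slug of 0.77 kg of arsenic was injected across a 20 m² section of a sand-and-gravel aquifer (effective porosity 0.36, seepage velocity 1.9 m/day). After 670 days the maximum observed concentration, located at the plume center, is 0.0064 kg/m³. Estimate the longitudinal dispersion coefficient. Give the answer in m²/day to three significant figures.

At the plume center C_max = M/(n_e·A·√(4πDt)), so D = M²/(4πt·(n_e·A·C_max)²).
n_e·A·C_max = 0.36 × 20 × 0.0064 = 0.04608 kg/m.
D = 0.77²/(4π × 670 × 0.04608²) = 0.0332 m²/day.

0.0332 m²/day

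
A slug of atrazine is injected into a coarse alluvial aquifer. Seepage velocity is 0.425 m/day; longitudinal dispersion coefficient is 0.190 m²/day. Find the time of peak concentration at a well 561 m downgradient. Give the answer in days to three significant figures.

For the 1D instantaneous-source solution, setting ∂C/∂t = 0 at fixed x gives v²t² + 2Dt − x² = 0, so t = (√(D² + v²x²) − D)/v².
√(D² + v²x²) = √(0.190² + 0.425² × 561²) = 238.4; v² = 0.180625.
t = (238.4 − 0.190)/0.180625 = 1320 days (vs. the pure-advection estimate x/v = 1320 d).

1320 days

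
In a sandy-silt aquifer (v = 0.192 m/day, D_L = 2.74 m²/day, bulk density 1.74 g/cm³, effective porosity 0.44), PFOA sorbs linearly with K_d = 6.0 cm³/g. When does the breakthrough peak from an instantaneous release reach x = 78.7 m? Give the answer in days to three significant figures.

Retardation factor R = 1 + ρ_b·K_d/n = 1 + 1.74 × 6.0/0.44 = 24.73.
Sorption retards both mechanisms: v_R = v/R = 0.007764 m/day, D_R = D/R = 0.1108 m²/day.
Peak time from v_R²t² + 2D_R t − x² = 0: t = (√(D_R² + v_R²x²) − D_R)/v_R².
√(D_R² + v_R²x²) = √(0.1108² + 0.007764² × 78.7²) = 0.6210; v_R² = 6.028e-05.
t = (0.6210 − 0.1108)/6.028e-05 = 8460 days.

8460 days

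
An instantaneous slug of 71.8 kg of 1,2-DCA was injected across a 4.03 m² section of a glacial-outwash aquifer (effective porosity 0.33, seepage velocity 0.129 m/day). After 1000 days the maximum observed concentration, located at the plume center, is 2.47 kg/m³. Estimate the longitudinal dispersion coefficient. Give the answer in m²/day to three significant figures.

At the plume center C_max = M/(n_e·A·√(4πDt)), so D = M²/(4πt·(n_e·A·C_max)²).
n_e·A·C_max = 0.33 × 4.03 × 2.47 = 3.285 kg/m.
D = 71.8²/(4π × 1000 × 3.285²) = 0.0380 m²/day.

0.0380 m²/day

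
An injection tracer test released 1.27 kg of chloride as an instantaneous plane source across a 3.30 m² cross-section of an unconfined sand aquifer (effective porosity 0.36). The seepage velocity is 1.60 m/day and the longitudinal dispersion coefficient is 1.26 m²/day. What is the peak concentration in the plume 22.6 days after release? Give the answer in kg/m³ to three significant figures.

The peak of an instantaneous 1D plume sits at x = vt; there the Gaussian factor is 1 and C_max = M/(n_e·A·√(4πDt)), where n_e·A is the pore area the mass is dissolved in.
√(4πDt) = √(4π × 1.26 × 22.6) = 18.92 m, so C_max = 1.27/(0.36 × 3.30 × 18.92) = 0.0565 kg/m³.

0.0565 kg/m³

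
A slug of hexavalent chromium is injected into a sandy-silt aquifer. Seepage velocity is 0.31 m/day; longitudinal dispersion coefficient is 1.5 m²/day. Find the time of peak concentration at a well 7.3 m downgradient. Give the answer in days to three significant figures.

12.6 days

For the 1D instantaneous-source solution, setting ∂C/∂t = 0 at fixed x gives v²t² + 2Dt − x² = 0, so t = (√(D² + v²x²) − D)/v².
√(D² + v²x²) = √(1.5² + 0.31² × 7.3²) = 2.715; v² = 0.0961.
t = (2.715 − 1.5)/0.0961 = 12.6 days (vs. the pure-advection estimate x/v = 23.5 d).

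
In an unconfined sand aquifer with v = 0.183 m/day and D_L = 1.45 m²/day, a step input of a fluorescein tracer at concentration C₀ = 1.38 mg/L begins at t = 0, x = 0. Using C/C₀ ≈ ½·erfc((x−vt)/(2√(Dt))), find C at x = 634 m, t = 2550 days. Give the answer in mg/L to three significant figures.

For a continuous step input, C/C₀ ≈ ½·erfc((x−vt)/(2√(Dt))).
vt = 0.183 × 2550 = 466.65 m and 2√(Dt) = 2√(1.45 × 2550) = 121.6 m.
Argument (x−vt)/(2√(Dt)) = (634 − 466.65)/121.6 = 1.376; ½·erfc(1.376) = 0.02583.
C = 1.38 × 0.02583 = 0.0356 mg/L.

0.0356 mg/L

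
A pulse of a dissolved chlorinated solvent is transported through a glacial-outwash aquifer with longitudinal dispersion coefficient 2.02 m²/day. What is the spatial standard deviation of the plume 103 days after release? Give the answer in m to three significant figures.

20.4 m

Dispersive spreading gives a Gaussian with σ² = 2Dt; advection only shifts the center.
σ = √(2 × 2.02 × 103) = 20.4 m.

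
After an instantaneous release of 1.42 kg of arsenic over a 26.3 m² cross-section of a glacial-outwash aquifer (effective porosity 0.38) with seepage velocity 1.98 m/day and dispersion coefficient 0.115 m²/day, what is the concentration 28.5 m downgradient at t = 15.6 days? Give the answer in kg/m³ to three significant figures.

0.0135 kg/m³

For an instantaneous plane source, C(x,t) = M/(n_e·A·√(4πDt)) · exp(−(x−vt)²/(4Dt)), with n_e·A the pore (flow) area.
Plume center vt = 1.98 × 15.6 = 30.888 m, so the well at 28.5 m is 2.388 m upgradient of the peak.
√(4πDt) = 4.748 m, giving peak height M/(n_e·A·√(4πDt)) = 1.42/(0.38 × 26.3 × 4.748) = 0.02993 kg/m³.
(x−vt)²/(4Dt) = (-2.388)²/(4 × 0.115 × 15.6) = 0.7947; exp(−0.7947) = 0.4517.
C = 0.02993 × 0.4517 = 0.0135 kg/m³.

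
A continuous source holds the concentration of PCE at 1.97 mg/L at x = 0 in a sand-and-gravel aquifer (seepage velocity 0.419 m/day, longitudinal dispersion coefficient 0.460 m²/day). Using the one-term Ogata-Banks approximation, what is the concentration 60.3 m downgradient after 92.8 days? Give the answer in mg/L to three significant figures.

0.0202 mg/L

For a continuous step input, C/C₀ ≈ ½·erfc((x−vt)/(2√(Dt))).
vt = 0.419 × 92.8 = 38.8832 m and 2√(Dt) = 2√(0.460 × 92.8) = 13.07 m.
Argument (x−vt)/(2√(Dt)) = (60.3 − 38.8832)/13.07 = 1.639; ½·erfc(1.639) = 0.01023.
C = 1.97 × 0.01023 = 0.0202 mg/L.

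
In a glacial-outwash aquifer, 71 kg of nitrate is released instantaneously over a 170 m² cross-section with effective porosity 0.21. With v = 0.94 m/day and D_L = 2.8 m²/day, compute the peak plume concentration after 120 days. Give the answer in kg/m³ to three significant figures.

0.0306 kg/m³

The peak of an instantaneous 1D plume sits at x = vt; there the Gaussian factor is 1 and C_max = M/(n_e·A·√(4πDt)), where n_e·A is the pore area the mass is dissolved in.
√(4πDt) = √(4π × 2.8 × 120) = 64.98 m, so C_max = 71/(0.21 × 170 × 64.98) = 0.0306 kg/m³.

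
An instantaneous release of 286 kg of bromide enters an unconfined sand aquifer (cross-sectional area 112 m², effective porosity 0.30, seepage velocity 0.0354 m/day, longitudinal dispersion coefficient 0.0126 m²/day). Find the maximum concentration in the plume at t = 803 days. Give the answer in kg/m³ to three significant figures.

The peak of an instantaneous 1D plume sits at x = vt; there the Gaussian factor is 1 and C_max = M/(n_e·A·√(4πDt)), where n_e·A is the pore area the mass is dissolved in.
√(4πDt) = √(4π × 0.0126 × 803) = 11.28 m, so C_max = 286/(0.30 × 112 × 11.28) = 0.755 kg/m³.

0.755 kg/m³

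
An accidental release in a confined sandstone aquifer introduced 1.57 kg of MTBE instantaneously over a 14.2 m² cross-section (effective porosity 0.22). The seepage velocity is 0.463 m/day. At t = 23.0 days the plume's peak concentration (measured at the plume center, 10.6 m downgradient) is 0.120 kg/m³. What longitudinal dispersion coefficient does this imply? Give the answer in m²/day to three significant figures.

At the plume center C_max = M/(n_e·A·√(4πDt)), so D = M²/(4πt·(n_e·A·C_max)²).
n_e·A·C_max = 0.22 × 14.2 × 0.120 = 0.3749 kg/m.
D = 1.57²/(4π × 23.0 × 0.3749²) = 0.0607 m²/day.

0.0607 m²/day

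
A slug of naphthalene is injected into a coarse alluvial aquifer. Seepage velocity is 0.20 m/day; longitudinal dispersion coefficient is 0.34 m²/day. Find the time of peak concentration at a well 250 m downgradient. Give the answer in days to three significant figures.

1240 days

For the 1D instantaneous-source solution, setting ∂C/∂t = 0 at fixed x gives v²t² + 2Dt − x² = 0, so t = (√(D² + v²x²) − D)/v².
√(D² + v²x²) = √(0.34² + 0.20² × 250²) = 50.00; v² = 0.04.
t = (50.00 − 0.34)/0.04 = 1240 days (vs. the pure-advection estimate x/v = 1250 d).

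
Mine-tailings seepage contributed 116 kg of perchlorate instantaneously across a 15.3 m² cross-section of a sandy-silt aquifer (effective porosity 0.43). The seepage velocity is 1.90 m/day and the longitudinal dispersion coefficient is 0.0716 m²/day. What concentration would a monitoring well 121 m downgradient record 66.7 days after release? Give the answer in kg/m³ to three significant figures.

0.408 kg/m³

For an instantaneous plane source, C(x,t) = M/(n_e·A·√(4πDt)) · exp(−(x−vt)²/(4Dt)), with n_e·A the pore (flow) area.
Plume center vt = 1.90 × 66.7 = 126.73 m, so the well at 121 m is 5.73 m upgradient of the peak.
√(4πDt) = 7.747 m, giving peak height M/(n_e·A·√(4πDt)) = 116/(0.43 × 15.3 × 7.747) = 2.276 kg/m³.
(x−vt)²/(4Dt) = (-5.73)²/(4 × 0.0716 × 66.7) = 1.719; exp(−1.719) = 0.1792.
C = 2.276 × 0.1792 = 0.408 kg/m³.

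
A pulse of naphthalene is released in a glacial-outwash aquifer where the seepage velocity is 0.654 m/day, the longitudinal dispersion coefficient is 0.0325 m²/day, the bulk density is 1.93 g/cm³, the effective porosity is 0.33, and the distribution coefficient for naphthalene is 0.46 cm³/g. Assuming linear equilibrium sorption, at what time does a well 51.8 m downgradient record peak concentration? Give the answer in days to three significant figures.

292 days

Retardation factor R = 1 + ρ_b·K_d/n = 1 + 1.93 × 0.46/0.33 = 3.690.
Sorption retards both mechanisms: v_R = v/R = 0.1772 m/day, D_R = D/R = 0.008808 m²/day.
Peak time from v_R²t² + 2D_R t − x² = 0: t = (√(D_R² + v_R²x²) − D_R)/v_R².
√(D_R² + v_R²x²) = √(0.008808² + 0.1772² × 51.8²) = 9.179; v_R² = 0.03140.
t = (9.179 − 0.008808)/0.03140 = 292 days.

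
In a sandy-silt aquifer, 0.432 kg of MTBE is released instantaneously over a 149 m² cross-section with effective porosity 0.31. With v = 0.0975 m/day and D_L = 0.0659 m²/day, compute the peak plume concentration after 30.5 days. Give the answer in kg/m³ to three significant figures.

0.00186 kg/m³

The peak of an instantaneous 1D plume sits at x = vt; there the Gaussian factor is 1 and C_max = M/(n_e·A·√(4πDt)), where n_e·A is the pore area the mass is dissolved in.
√(4πDt) = √(4π × 0.0659 × 30.5) = 5.026 m, so C_max = 0.432/(0.31 × 149 × 5.026) = 0.00186 kg/m³.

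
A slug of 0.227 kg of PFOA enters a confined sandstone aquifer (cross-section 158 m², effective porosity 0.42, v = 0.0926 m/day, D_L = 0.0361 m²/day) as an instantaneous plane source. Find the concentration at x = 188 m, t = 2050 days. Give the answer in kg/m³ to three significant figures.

0.000111 kg/m³

For an instantaneous plane source, C(x,t) = M/(n_e·A·√(4πDt)) · exp(−(x−vt)²/(4Dt)), with n_e·A the pore (flow) area.
Plume center vt = 0.0926 × 2050 = 189.83 m, so the well at 188 m is 1.83 m upgradient of the peak.
√(4πDt) = 30.50 m, giving peak height M/(n_e·A·√(4πDt)) = 0.227/(0.42 × 158 × 30.50) = 0.0001122 kg/m³.
(x−vt)²/(4Dt) = (-1.83)²/(4 × 0.0361 × 2050) = 0.01131; exp(−0.01131) = 0.9888.
C = 0.0001122 × 0.9888 = 0.000111 kg/m³.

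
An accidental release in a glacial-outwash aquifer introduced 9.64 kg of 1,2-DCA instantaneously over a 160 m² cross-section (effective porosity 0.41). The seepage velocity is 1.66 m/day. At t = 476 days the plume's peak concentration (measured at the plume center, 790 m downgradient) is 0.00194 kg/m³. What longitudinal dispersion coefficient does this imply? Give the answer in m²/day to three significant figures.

At the plume center C_max = M/(n_e·A·√(4πDt)), so D = M²/(4πt·(n_e·A·C_max)²).
n_e·A·C_max = 0.41 × 160 × 0.00194 = 0.1273 kg/m.
D = 9.64²/(4π × 476 × 0.1273²) = 0.959 m²/day.

0.959 m²/day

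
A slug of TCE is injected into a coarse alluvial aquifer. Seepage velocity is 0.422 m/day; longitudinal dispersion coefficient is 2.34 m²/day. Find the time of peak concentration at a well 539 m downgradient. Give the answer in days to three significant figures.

For the 1D instantaneous-source solution, setting ∂C/∂t = 0 at fixed x gives v²t² + 2Dt − x² = 0, so t = (√(D² + v²x²) − D)/v².
√(D² + v²x²) = √(2.34² + 0.422² × 539²) = 227.5; v² = 0.178084.
t = (227.5 − 2.34)/0.178084 = 1260 days (vs. the pure-advection estimate x/v = 1280 d).

1260 days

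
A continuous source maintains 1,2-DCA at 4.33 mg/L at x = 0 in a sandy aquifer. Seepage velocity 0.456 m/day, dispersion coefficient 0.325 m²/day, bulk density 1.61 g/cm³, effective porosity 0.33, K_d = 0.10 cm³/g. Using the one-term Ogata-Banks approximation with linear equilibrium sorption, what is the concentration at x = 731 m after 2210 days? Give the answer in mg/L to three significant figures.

0.182 mg/L

Retardation factor R = 1 + ρ_b·K_d/n = 1 + 1.61 × 0.10/0.33 = 1.488.
Sorption retards both mechanisms: v_R = v/R = 0.3065 m/day, D_R = D/R = 0.2184 m²/day.
v_R·t = 0.3065 × 2210 = 677.365 m; 2√(D_R t) = 43.94 m; argument = (731 − 677.365)/43.94 = 1.221.
C = C₀ × ½·erfc(1.221) = 4.33 × 0.04211 = 0.182 mg/L.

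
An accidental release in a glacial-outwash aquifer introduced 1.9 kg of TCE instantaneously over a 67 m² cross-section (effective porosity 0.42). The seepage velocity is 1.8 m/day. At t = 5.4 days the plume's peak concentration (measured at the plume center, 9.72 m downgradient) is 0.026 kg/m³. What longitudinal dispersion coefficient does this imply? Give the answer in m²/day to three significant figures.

0.0994 m²/day

At the plume center C_max = M/(n_e·A·√(4πDt)), so D = M²/(4πt·(n_e·A·C_max)²).
n_e·A·C_max = 0.42 × 67 × 0.026 = 0.7316 kg/m.
D = 1.9²/(4π × 5.4 × 0.7316²) = 0.0994 m²/day.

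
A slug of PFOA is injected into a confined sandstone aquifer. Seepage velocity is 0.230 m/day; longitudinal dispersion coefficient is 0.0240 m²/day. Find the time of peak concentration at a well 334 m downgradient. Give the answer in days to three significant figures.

For the 1D instantaneous-source solution, setting ∂C/∂t = 0 at fixed x gives v²t² + 2Dt − x² = 0, so t = (√(D² + v²x²) − D)/v².
√(D² + v²x²) = √(0.0240² + 0.230² × 334²) = 76.82; v² = 0.0529.
t = (76.82 − 0.0240)/0.0529 = 1450 days (vs. the pure-advection estimate x/v = 1450 d).

1450 days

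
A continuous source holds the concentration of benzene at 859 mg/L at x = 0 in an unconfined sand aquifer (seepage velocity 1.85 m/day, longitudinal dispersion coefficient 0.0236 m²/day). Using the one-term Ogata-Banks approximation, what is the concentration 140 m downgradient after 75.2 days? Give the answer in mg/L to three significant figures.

275 mg/L

For a continuous step input, C/C₀ ≈ ½·erfc((x−vt)/(2√(Dt))).
vt = 1.85 × 75.2 = 139.12 m and 2√(Dt) = 2√(0.0236 × 75.2) = 2.664 m.
Argument (x−vt)/(2√(Dt)) = (140 − 139.12)/2.664 = 0.3303; ½·erfc(0.3303) = 0.3202.
C = 859 × 0.3202 = 275 mg/L.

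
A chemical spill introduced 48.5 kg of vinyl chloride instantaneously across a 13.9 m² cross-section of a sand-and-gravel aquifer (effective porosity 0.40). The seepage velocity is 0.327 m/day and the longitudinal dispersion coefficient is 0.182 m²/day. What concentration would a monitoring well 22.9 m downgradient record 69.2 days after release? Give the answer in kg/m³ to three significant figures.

For an instantaneous plane source, C(x,t) = M/(n_e·A·√(4πDt)) · exp(−(x−vt)²/(4Dt)), with n_e·A the pore (flow) area.
Plume center vt = 0.327 × 69.2 = 22.6284 m, so the well at 22.9 m is 0.2716 m downgradient of the peak.
√(4πDt) = 12.58 m, giving peak height M/(n_e·A·√(4πDt)) = 48.5/(0.40 × 13.9 × 12.58) = 0.6934 kg/m³.
(x−vt)²/(4Dt) = (0.2716)²/(4 × 0.182 × 69.2) = 0.001464; exp(−0.001464) = 0.9985.
C = 0.6934 × 0.9985 = 0.692 kg/m³.

0.692 kg/m³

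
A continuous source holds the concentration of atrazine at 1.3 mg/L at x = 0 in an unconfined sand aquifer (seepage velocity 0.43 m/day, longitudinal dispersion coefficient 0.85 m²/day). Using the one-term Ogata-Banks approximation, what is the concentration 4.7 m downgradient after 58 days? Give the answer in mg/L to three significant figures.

1.27 mg/L

For a continuous step input, C/C₀ ≈ ½·erfc((x−vt)/(2√(Dt))).
vt = 0.43 × 58 = 24.94 m and 2√(Dt) = 2√(0.85 × 58) = 14.04 m.
Argument (x−vt)/(2√(Dt)) = (4.7 − 24.94)/14.04 = -1.442; ½·erfc(-1.442) = 0.9793.
C = 1.3 × 0.9793 = 1.27 mg/L.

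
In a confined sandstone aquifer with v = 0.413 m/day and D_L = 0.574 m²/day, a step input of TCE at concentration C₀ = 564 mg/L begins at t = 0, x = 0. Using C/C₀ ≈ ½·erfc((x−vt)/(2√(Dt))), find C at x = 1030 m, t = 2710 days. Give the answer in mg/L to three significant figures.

533 mg/L

For a continuous step input, C/C₀ ≈ ½·erfc((x−vt)/(2√(Dt))).
vt = 0.413 × 2710 = 1119.23 m and 2√(Dt) = 2√(0.574 × 2710) = 78.88 m.
Argument (x−vt)/(2√(Dt)) = (1030 − 1119.23)/78.88 = -1.131; ½·erfc(-1.131) = 0.9451.
C = 564 × 0.9451 = 533 mg/L.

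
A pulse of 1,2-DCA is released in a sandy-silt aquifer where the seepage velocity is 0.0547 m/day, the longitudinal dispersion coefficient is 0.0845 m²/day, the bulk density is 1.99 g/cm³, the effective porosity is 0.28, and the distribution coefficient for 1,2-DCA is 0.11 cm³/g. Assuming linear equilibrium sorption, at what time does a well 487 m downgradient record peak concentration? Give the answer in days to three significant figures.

Retardation factor R = 1 + ρ_b·K_d/n = 1 + 1.99 × 0.11/0.28 = 1.782.
Sorption retards both mechanisms: v_R = v/R = 0.03070 m/day, D_R = D/R = 0.04742 m²/day.
Peak time from v_R²t² + 2D_R t − x² = 0: t = (√(D_R² + v_R²x²) − D_R)/v_R².
√(D_R² + v_R²x²) = √(0.04742² + 0.03070² × 487²) = 14.95; v_R² = 0.0009425.
t = (14.95 − 0.04742)/0.0009425 = 15800 days.

15800 days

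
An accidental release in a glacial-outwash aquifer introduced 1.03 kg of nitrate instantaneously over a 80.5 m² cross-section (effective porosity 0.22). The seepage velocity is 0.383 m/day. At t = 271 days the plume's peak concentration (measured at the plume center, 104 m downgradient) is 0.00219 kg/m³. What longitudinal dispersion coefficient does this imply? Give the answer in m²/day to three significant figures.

0.207 m²/day

At the plume center C_max = M/(n_e·A·√(4πDt)), so D = M²/(4πt·(n_e·A·C_max)²).
n_e·A·C_max = 0.22 × 80.5 × 0.00219 = 0.03878 kg/m.
D = 1.03²/(4π × 271 × 0.03878²) = 0.207 m²/day.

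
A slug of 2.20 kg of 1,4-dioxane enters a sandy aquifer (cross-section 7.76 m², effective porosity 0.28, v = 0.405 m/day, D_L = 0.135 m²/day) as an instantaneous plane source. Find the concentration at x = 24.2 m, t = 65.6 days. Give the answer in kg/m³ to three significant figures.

For an instantaneous plane source, C(x,t) = M/(n_e·A·√(4πDt)) · exp(−(x−vt)²/(4Dt)), with n_e·A the pore (flow) area.
Plume center vt = 0.405 × 65.6 = 26.568 m, so the well at 24.2 m is 2.368 m upgradient of the peak.
√(4πDt) = 10.55 m, giving peak height M/(n_e·A·√(4πDt)) = 2.20/(0.28 × 7.76 × 10.55) = 0.09597 kg/m³.
(x−vt)²/(4Dt) = (-2.368)²/(4 × 0.135 × 65.6) = 0.1583; exp(−0.1583) = 0.8536.
C = 0.09597 × 0.8536 = 0.0819 kg/m³.

0.0819 kg/m³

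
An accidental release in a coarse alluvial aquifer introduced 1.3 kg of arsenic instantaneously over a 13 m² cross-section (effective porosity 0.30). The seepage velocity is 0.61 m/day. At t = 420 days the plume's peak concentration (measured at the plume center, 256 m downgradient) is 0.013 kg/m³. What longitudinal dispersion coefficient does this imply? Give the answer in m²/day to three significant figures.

At the plume center C_max = M/(n_e·A·√(4πDt)), so D = M²/(4πt·(n_e·A·C_max)²).
n_e·A·C_max = 0.30 × 13 × 0.013 = 0.05070 kg/m.
D = 1.3²/(4π × 420 × 0.05070²) = 0.125 m²/day.

0.125 m²/day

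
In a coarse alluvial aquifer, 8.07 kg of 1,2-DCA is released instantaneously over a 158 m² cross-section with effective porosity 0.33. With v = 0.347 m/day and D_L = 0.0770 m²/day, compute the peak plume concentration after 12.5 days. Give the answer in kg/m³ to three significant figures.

The peak of an instantaneous 1D plume sits at x = vt; there the Gaussian factor is 1 and C_max = M/(n_e·A·√(4πDt)), where n_e·A is the pore area the mass is dissolved in.
√(4πDt) = √(4π × 0.0770 × 12.5) = 3.478 m, so C_max = 8.07/(0.33 × 158 × 3.478) = 0.0445 kg/m³.

0.0445 kg/m³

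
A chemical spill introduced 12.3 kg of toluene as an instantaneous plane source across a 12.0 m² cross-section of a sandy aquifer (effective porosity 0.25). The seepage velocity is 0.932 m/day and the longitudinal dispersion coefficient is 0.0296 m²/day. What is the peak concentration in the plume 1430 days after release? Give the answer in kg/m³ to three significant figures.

The peak of an instantaneous 1D plume sits at x = vt; there the Gaussian factor is 1 and C_max = M/(n_e·A·√(4πDt)), where n_e·A is the pore area the mass is dissolved in.
√(4πDt) = √(4π × 0.0296 × 1430) = 23.06 m, so C_max = 12.3/(0.25 × 12.0 × 23.06) = 0.178 kg/m³.

0.178 kg/m³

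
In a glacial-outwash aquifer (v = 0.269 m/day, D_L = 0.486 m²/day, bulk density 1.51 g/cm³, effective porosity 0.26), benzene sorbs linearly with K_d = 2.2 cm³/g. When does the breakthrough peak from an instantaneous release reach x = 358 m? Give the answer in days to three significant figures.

Retardation factor R = 1 + ρ_b·K_d/n = 1 + 1.51 × 2.2/0.26 = 13.78.
Sorption retards both mechanisms: v_R = v/R = 0.01952 m/day, D_R = D/R = 0.03527 m²/day.
Peak time from v_R²t² + 2D_R t − x² = 0: t = (√(D_R² + v_R²x²) − D_R)/v_R².
√(D_R² + v_R²x²) = √(0.03527² + 0.01952² × 358²) = 6.988; v_R² = 0.0003810.
t = (6.988 − 0.03527)/0.0003810 = 18200 days.

18200 days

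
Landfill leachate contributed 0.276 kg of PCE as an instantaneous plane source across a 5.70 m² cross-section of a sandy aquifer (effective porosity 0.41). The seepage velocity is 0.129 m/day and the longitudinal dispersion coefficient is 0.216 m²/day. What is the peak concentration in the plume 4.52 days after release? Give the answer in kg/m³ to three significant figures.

0.0337 kg/m³

The peak of an instantaneous 1D plume sits at x = vt; there the Gaussian factor is 1 and C_max = M/(n_e·A·√(4πDt)), where n_e·A is the pore area the mass is dissolved in.
√(4πDt) = √(4π × 0.216 × 4.52) = 3.503 m, so C_max = 0.276/(0.41 × 5.70 × 3.503) = 0.0337 kg/m³.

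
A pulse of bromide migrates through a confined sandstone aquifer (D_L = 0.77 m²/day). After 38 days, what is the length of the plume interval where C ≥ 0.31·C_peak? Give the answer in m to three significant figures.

The plume is Gaussian with σ = √(2Dt) = √(2 × 0.77 × 38) = 7.650 m.
C/C_peak = exp(−Δx²/(2σ²)) = 0.31 ⇒ Δx = σ·√(−2 ln 0.31) = 7.650 × 1.530 = 11.70 m.
Width = 2Δx = 23.4 m.

23.4 m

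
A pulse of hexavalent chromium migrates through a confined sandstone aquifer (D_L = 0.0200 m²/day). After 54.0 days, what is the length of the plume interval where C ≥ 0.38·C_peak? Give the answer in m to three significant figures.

The plume is Gaussian with σ = √(2Dt) = √(2 × 0.0200 × 54.0) = 1.470 m.
C/C_peak = exp(−Δx²/(2σ²)) = 0.38 ⇒ Δx = σ·√(−2 ln 0.38) = 1.470 × 1.391 = 2.045 m.
Width = 2Δx = 4.09 m.

4.09 m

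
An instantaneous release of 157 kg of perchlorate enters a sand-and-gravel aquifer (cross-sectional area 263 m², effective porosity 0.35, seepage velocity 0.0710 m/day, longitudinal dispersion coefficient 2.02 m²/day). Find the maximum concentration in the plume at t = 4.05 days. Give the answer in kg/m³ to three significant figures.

The peak of an instantaneous 1D plume sits at x = vt; there the Gaussian factor is 1 and C_max = M/(n_e·A·√(4πDt)), where n_e·A is the pore area the mass is dissolved in.
√(4πDt) = √(4π × 2.02 × 4.05) = 10.14 m, so C_max = 157/(0.35 × 263 × 10.14) = 0.168 kg/m³.

0.168 kg/m³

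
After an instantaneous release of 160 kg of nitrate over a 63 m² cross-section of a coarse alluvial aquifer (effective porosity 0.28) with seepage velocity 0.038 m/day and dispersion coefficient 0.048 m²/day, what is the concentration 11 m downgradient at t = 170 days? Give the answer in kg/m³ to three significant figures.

For an instantaneous plane source, C(x,t) = M/(n_e·A·√(4πDt)) · exp(−(x−vt)²/(4Dt)), with n_e·A the pore (flow) area.
Plume center vt = 0.038 × 170 = 6.46 m, so the well at 11 m is 4.54 m downgradient of the peak.
√(4πDt) = 10.13 m, giving peak height M/(n_e·A·√(4πDt)) = 160/(0.28 × 63 × 10.13) = 0.8954 kg/m³.
(x−vt)²/(4Dt) = (4.54)²/(4 × 0.048 × 170) = 0.6315; exp(−0.6315) = 0.5318.
C = 0.8954 × 0.5318 = 0.476 kg/m³.

0.476 kg/m³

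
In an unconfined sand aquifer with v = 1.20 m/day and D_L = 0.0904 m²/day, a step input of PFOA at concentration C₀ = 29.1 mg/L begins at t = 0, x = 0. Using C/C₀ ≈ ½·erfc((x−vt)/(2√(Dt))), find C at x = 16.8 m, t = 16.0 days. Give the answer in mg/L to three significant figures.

26.8 mg/L

For a continuous step input, C/C₀ ≈ ½·erfc((x−vt)/(2√(Dt))).
vt = 1.20 × 16.0 = 19.2 m and 2√(Dt) = 2√(0.0904 × 16.0) = 2.405 m.
Argument (x−vt)/(2√(Dt)) = (16.8 − 19.2)/2.405 = -0.9979; ½·erfc(-0.9979) = 0.9209.
C = 29.1 × 0.9209 = 26.8 mg/L.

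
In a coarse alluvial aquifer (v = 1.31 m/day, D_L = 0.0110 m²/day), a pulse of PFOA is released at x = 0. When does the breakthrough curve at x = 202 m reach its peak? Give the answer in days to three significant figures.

154 days

For the 1D instantaneous-source solution, setting ∂C/∂t = 0 at fixed x gives v²t² + 2Dt − x² = 0, so t = (√(D² + v²x²) − D)/v².
√(D² + v²x²) = √(0.0110² + 1.31² × 202²) = 264.6; v² = 1.7161.
t = (264.6 − 0.0110)/1.7161 = 154 days (vs. the pure-advection estimate x/v = 154 d).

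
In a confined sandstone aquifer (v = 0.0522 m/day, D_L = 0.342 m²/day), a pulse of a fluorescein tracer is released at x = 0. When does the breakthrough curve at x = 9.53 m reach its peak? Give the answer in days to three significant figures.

96.0 days

For the 1D instantaneous-source solution, setting ∂C/∂t = 0 at fixed x gives v²t² + 2Dt − x² = 0, so t = (√(D² + v²x²) − D)/v².
√(D² + v²x²) = √(0.342² + 0.0522² × 9.53²) = 0.6037; v² = 0.00272484.
t = (0.6037 − 0.342)/0.00272484 = 96.0 days (vs. the pure-advection estimate x/v = 183 d).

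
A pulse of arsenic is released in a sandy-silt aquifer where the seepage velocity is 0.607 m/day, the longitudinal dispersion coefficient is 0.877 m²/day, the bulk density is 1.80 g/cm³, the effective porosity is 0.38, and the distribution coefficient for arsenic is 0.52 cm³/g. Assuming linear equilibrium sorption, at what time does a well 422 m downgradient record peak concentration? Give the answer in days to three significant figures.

2400 days

Retardation factor R = 1 + ρ_b·K_d/n = 1 + 1.80 × 0.52/0.38 = 3.463.
Sorption retards both mechanisms: v_R = v/R = 0.1753 m/day, D_R = D/R = 0.2532 m²/day.
Peak time from v_R²t² + 2D_R t − x² = 0: t = (√(D_R² + v_R²x²) − D_R)/v_R².
√(D_R² + v_R²x²) = √(0.2532² + 0.1753² × 422²) = 73.98; v_R² = 0.03073.
t = (73.98 − 0.2532)/0.03073 = 2400 days.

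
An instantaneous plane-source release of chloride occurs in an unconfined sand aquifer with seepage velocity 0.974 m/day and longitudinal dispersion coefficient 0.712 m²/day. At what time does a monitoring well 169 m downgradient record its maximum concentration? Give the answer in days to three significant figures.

For the 1D instantaneous-source solution, setting ∂C/∂t = 0 at fixed x gives v²t² + 2Dt − x² = 0, so t = (√(D² + v²x²) − D)/v².
√(D² + v²x²) = √(0.712² + 0.974² × 169²) = 164.6; v² = 0.948676.
t = (164.6 − 0.712)/0.948676 = 173 days (vs. the pure-advection estimate x/v = 174 d).

173 days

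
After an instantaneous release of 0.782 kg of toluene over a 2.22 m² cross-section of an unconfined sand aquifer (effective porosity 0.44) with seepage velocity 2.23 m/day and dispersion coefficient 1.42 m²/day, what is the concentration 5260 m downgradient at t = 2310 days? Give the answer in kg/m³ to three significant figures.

For an instantaneous plane source, C(x,t) = M/(n_e·A·√(4πDt)) · exp(−(x−vt)²/(4Dt)), with n_e·A the pore (flow) area.
Plume center vt = 2.23 × 2310 = 5151.3 m, so the well at 5260 m is 108.7 m downgradient of the peak.
√(4πDt) = 203.0 m, giving peak height M/(n_e·A·√(4πDt)) = 0.782/(0.44 × 2.22 × 203.0) = 0.003944 kg/m³.
(x−vt)²/(4Dt) = (108.7)²/(4 × 1.42 × 2310) = 0.9005; exp(−0.9005) = 0.4064.
C = 0.003944 × 0.4064 = 0.00160 kg/m³.

0.00160 kg/m³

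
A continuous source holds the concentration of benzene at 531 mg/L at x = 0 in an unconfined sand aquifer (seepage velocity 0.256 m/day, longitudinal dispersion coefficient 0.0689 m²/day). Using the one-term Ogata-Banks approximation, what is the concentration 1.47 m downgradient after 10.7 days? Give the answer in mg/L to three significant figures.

452 mg/L

For a continuous step input, C/C₀ ≈ ½·erfc((x−vt)/(2√(Dt))).
vt = 0.256 × 10.7 = 2.7392 m and 2√(Dt) = 2√(0.0689 × 10.7) = 1.717 m.
Argument (x−vt)/(2√(Dt)) = (1.47 − 2.7392)/1.717 = -0.7392; ½·erfc(-0.7392) = 0.8521.
C = 531 × 0.8521 = 452 mg/L.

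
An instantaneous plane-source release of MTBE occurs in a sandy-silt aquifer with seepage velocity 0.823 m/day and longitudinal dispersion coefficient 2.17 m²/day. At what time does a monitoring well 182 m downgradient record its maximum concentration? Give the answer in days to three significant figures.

For the 1D instantaneous-source solution, setting ∂C/∂t = 0 at fixed x gives v²t² + 2Dt − x² = 0, so t = (√(D² + v²x²) − D)/v².
√(D² + v²x²) = √(2.17² + 0.823² × 182²) = 149.8; v² = 0.677329.
t = (149.8 − 2.17)/0.677329 = 218 days (vs. the pure-advection estimate x/v = 221 d).

218 days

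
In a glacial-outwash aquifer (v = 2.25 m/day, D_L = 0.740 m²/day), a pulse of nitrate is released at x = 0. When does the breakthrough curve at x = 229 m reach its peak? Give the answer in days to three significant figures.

For the 1D instantaneous-source solution, setting ∂C/∂t = 0 at fixed x gives v²t² + 2Dt − x² = 0, so t = (√(D² + v²x²) − D)/v².
√(D² + v²x²) = √(0.740² + 2.25² × 229²) = 515.3; v² = 5.0625.
t = (515.3 − 0.740)/5.0625 = 102 days (vs. the pure-advection estimate x/v = 102 d).

102 days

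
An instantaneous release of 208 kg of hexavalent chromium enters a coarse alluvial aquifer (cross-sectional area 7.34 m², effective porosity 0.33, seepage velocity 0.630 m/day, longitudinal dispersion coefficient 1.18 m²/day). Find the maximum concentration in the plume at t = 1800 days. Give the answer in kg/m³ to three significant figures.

The peak of an instantaneous 1D plume sits at x = vt; there the Gaussian factor is 1 and C_max = M/(n_e·A·√(4πDt)), where n_e·A is the pore area the mass is dissolved in.
√(4πDt) = √(4π × 1.18 × 1800) = 163.4 m, so C_max = 208/(0.33 × 7.34 × 163.4) = 0.526 kg/m³.

0.526 kg/m³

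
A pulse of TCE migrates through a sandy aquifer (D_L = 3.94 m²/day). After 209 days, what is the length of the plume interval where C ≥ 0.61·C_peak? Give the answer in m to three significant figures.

The plume is Gaussian with σ = √(2Dt) = √(2 × 3.94 × 209) = 40.58 m.
C/C_peak = exp(−Δx²/(2σ²)) = 0.61 ⇒ Δx = σ·√(−2 ln 0.61) = 40.58 × 0.9943 = 40.35 m.
Width = 2Δx = 80.7 m.

80.7 m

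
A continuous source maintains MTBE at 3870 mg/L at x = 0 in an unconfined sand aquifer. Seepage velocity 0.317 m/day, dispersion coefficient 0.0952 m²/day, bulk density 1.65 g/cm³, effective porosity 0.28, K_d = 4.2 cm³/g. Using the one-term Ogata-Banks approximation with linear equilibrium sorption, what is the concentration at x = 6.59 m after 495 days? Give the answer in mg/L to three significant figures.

Retardation factor R = 1 + ρ_b·K_d/n = 1 + 1.65 × 4.2/0.28 = 25.75.
Sorption retards both mechanisms: v_R = v/R = 0.01231 m/day, D_R = D/R = 0.003697 m²/day.
v_R·t = 0.01231 × 495 = 6.09345 m; 2√(D_R t) = 2.706 m; argument = (6.59 − 6.09345)/2.706 = 0.1835.
C = C₀ × ½·erfc(0.1835) = 3870 × 0.3976 = 1540 mg/L.

1540 mg/L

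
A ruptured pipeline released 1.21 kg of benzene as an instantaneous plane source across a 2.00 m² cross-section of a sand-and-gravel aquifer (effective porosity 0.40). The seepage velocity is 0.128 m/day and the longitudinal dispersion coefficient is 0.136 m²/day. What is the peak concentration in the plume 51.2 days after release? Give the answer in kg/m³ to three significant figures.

The peak of an instantaneous 1D plume sits at x = vt; there the Gaussian factor is 1 and C_max = M/(n_e·A·√(4πDt)), where n_e·A is the pore area the mass is dissolved in.
√(4πDt) = √(4π × 0.136 × 51.2) = 9.354 m, so C_max = 1.21/(0.40 × 2.00 × 9.354) = 0.162 kg/m³.

0.162 kg/m³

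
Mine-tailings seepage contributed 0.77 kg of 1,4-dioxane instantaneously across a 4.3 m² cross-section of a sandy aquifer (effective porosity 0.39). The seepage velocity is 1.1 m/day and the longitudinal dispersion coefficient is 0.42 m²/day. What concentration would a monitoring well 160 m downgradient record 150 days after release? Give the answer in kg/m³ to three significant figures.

For an instantaneous plane source, C(x,t) = M/(n_e·A·√(4πDt)) · exp(−(x−vt)²/(4Dt)), with n_e·A the pore (flow) area.
Plume center vt = 1.1 × 150 = 165 m, so the well at 160 m is 5 m upgradient of the peak.
√(4πDt) = 28.14 m, giving peak height M/(n_e·A·√(4πDt)) = 0.77/(0.39 × 4.3 × 28.14) = 0.01632 kg/m³.
(x−vt)²/(4Dt) = (-5)²/(4 × 0.42 × 150) = 0.09921; exp(−0.09921) = 0.9056.
C = 0.01632 × 0.9056 = 0.0148 kg/m³.

0.0148 kg/m³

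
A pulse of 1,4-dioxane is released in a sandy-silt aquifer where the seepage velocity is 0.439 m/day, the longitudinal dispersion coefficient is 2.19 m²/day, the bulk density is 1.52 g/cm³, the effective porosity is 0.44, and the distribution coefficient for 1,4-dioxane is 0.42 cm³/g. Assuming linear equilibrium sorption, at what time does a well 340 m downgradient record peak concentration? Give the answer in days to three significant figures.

Retardation factor R = 1 + ρ_b·K_d/n = 1 + 1.52 × 0.42/0.44 = 2.451.
Sorption retards both mechanisms: v_R = v/R = 0.1791 m/day, D_R = D/R = 0.8935 m²/day.
Peak time from v_R²t² + 2D_R t − x² = 0: t = (√(D_R² + v_R²x²) − D_R)/v_R².
√(D_R² + v_R²x²) = √(0.8935² + 0.1791² × 340²) = 60.90; v_R² = 0.03208.
t = (60.90 − 0.8935)/0.03208 = 1870 days.

1870 days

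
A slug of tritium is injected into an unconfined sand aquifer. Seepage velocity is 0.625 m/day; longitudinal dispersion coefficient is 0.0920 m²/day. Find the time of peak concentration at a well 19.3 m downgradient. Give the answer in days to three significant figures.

30.6 days

For the 1D instantaneous-source solution, setting ∂C/∂t = 0 at fixed x gives v²t² + 2Dt − x² = 0, so t = (√(D² + v²x²) − D)/v².
√(D² + v²x²) = √(0.0920² + 0.625² × 19.3²) = 12.06; v² = 0.390625.
t = (12.06 − 0.0920)/0.390625 = 30.6 days (vs. the pure-advection estimate x/v = 30.9 d).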